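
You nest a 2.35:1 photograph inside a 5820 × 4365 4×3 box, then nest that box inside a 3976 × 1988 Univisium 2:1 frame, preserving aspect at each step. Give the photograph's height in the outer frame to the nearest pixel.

1128 px

2.35:1 in 5820×4365: fills the width, so the photograph is 5820.00 × 2476.60.
Second fit — the 4×3 canvas into 3976×1988 spans the height: 2650.67 × 1988.00 (×0.4554 from 5820×4365).
Applying the same ×0.4554: 2476.60 → 1127.94.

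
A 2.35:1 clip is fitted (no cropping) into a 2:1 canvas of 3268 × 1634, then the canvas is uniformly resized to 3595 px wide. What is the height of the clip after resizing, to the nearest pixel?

1530 px

In the 3268×1634 frame the clip fills the width: height = 3268 / 2.350 ≈ 1390.64 px.
Scaling 3268 → 3595 is ×1.1001, so the height becomes 1390.64 × 1.1001 ≈ 1529.79 px.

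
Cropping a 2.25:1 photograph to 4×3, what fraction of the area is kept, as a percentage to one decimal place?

4×3 is narrower than 2.25:1, so the crop keeps the full height and trims the width.
Area ratio = (1.333)/(2.250) = 59.26% retained.

59.3%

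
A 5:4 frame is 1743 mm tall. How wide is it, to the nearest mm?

2179 mm

Width = 1743·5/4 = 2178.75.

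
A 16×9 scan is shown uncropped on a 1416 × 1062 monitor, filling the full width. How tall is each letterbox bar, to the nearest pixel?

That makes the image 796.50 px tall (1416 × 9/16).
1062 − 796.50 = 265.50 px of bars (132.75 each).

133 px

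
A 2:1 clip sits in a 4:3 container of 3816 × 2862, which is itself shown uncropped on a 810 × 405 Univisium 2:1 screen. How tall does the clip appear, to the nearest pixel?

270 px

Inside the 3816×2862 canvas the clip is width-limited at 3816.00 × 1908.00.
Second fit — the 4:3 canvas into 810×405 spans the height: 540.00 × 405.00 (×0.1415 from 3816×2862).
The clip scales with it: height 1908.00 × 0.1415 ≈ 270.00.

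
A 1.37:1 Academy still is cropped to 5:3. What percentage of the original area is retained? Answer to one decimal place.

82.2%

Going from 1.37:1 Academy to 5:3 means cutting height while keeping width.
Fraction kept = (1.370)/(1.667) ≈ 82.20%.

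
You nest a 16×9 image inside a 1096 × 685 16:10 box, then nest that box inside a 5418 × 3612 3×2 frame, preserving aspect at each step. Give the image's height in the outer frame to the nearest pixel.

16×9 in 1096×685: fills the width, so the image is 1096.00 × 616.50.
The 16:10 canvas is width-limited in 5418×3612, giving 5418.00 × 3386.25; scale factor 4.9434.
So the image's height is 616.50 × 4.9434 ≈ 3047.62.

3048 px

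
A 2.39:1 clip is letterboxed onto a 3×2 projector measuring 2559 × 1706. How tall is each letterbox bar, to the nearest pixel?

2.39:1 is wider than 3×2, so it spans the full width.
The clip is 2559 / 2.390 ≈ 1070.71 px tall.
Black = 1706 − 1070.71 = 635.29 px, or 317.64 per bar.

318 px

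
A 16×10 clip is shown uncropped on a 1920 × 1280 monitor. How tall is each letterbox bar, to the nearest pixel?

40 px

16×10 is wider than 3:2, so it spans the full width.
That makes the image 1200.00 px tall (1920 × 10/16).
Leftover height: 1280 − 1200.00 = 80.00 px → 40.00 each side.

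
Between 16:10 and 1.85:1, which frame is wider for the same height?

1.85:1

16:10 = 1.6 and 1.85; 1.85 > 1.6.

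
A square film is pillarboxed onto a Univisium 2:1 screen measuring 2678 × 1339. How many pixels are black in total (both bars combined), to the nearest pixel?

square (1.000) < Univisium 2:1 (2.000), so the film fills the height.
The film is 1339 × 1/1 ≈ 1339.0000 px wide.
Black = 2678 − 1339.0000 = 1339.0000 px.
That's 1339.0000 × 1339 ≈ 1792921 black pixels.

1792921 pixels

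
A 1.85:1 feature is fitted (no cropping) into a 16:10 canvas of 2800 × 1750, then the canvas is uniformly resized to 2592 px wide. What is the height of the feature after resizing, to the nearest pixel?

1401 px

Fitted into 2800×1750, the feature spans the width; its height is 2800 / 1.850 ≈ 1513.51 px.
Resizing to 2592 px wide multiplies everything by 0.9257: 1513.51 → 1401.08 px.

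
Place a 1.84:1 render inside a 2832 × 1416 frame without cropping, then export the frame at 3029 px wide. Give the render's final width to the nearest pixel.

2787 px

Fitted into 2832×1416, the render spans the height; its width is 1416 × 1.840 ≈ 2605.44 px.
Scaling 2832 → 3029 is ×1.0696, so the width becomes 2605.44 × 1.0696 ≈ 2786.68 px.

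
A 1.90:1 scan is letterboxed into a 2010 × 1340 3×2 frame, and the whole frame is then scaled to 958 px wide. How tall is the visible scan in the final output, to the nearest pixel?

504 px

At 2010×1340 the scan is width-limited, so height = 2010 / 1.900 ≈ 1057.89 px.
Resizing to 958 px wide multiplies everything by 0.4766: 1057.89 → 504.21 px.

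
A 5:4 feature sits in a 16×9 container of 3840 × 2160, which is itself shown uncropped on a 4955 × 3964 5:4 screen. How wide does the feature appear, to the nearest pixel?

3484 px

First fit — 5:4 into 3840×2160 spans the height: 2700.00 × 2160.00.
The 16×9 canvas is width-limited in 4955×3964, giving 4955.00 × 2787.19; scale factor 1.2904.
Applying the same ×1.2904: 2700.00 → 3483.98.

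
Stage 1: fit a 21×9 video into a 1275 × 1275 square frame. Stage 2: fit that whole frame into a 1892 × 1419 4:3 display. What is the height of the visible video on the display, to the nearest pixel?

608 px

First fit — 21×9 into 1275×1275 spans the width: 1275.00 × 546.43.
The square canvas is height-limited in 1892×1419, giving 1419.00 × 1419.00; scale factor 1.1129.
The video scales with it: height 546.43 × 1.1129 ≈ 608.14.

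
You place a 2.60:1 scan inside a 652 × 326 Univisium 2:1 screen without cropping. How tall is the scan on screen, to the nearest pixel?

251 px

Since 2.600 > 2.000, the scan is width-limited.
Content height = 652 / 2.600 ≈ 250.77 px.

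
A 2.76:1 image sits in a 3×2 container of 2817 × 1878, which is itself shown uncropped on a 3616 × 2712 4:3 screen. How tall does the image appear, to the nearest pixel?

1310 px

First fit — 2.76:1 into 2817×1878 spans the width: 2817.00 × 1020.65.
3×2 in 3616×2712: fills the width, so the intermediate becomes 3616.00 × 2410.67 — a scale of ×1.2836.
Applying the same ×1.2836: 1020.65 → 1310.14.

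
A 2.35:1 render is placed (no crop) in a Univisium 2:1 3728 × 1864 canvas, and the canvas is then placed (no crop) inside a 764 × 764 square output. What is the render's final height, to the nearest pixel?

Inside the 3728×1864 canvas the render is width-limited at 3728.00 × 1586.38.
Univisium 2:1 in 764×764: fills the width, so the intermediate becomes 764.00 × 382.00 — a scale of ×0.2049.
Applying the same ×0.2049: 1586.38 → 325.11.

325 px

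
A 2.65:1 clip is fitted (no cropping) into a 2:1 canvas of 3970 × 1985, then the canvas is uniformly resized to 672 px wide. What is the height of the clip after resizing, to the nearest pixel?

254 px

Fitted into 3970×1985, the clip spans the width; its height is 3970 / 2.650 ≈ 1498.11 px.
The frame scales by 672/3970 = 0.1693; 1498.11 × 0.1693 ≈ 253.58 px.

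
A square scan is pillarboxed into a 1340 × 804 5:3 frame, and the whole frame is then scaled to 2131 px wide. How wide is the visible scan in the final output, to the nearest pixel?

1279 px

Fitted into 1340×804, the scan spans the height; its width is 804 × 1/1 ≈ 804.00 px.
Scaling 1340 → 2131 is ×1.5903, so the width becomes 804.00 × 1.5903 ≈ 1278.60 px.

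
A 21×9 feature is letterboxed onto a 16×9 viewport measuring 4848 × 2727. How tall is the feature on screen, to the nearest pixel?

2078 px

21×9 is wider than 16×9, so it spans the full width.
Content height = 4848 × 9/21 ≈ 2077.71 px.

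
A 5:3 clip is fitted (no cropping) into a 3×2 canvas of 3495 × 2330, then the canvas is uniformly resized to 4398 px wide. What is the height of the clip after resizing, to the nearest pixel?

Fitted into 3495×2330, the clip spans the width; its height is 3495 × 3/5 ≈ 2097.00 px.
Resizing to 4398 px wide multiplies everything by 1.2584: 2097.00 → 2638.80 px.

2639 px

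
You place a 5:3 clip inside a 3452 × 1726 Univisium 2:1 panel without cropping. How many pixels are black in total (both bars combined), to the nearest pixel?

Since 1.667 < 2.000, the clip is height-limited.
The clip is 1726 × 5/3 ≈ 2876.6667 px wide.
3452 − 2876.6667 = 575.3333 px of bars.
Across the 1726-px span: 575.3333 × 1726 ≈ 993025 px.

993025 pixels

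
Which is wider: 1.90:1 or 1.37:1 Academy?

1.9 and 1.37; 1.9 > 1.37.

1.90:1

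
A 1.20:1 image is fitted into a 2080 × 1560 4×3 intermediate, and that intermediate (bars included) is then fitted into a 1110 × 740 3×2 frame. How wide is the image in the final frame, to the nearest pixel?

1.20:1 in 2080×1560: fills the height, so the image is 1872.00 × 1560.00.
4×3 in 1110×740: fills the height, so the intermediate becomes 986.67 × 740.00 — a scale of ×0.4744.
The image scales with it: width 1872.00 × 0.4744 ≈ 888.00.

888 px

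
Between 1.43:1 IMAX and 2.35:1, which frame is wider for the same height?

1.43 and 2.35; 2.35 > 1.43.

2.35:1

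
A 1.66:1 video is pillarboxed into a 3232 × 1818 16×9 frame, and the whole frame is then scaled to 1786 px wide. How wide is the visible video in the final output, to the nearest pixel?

1668 px

Fitted into 3232×1818, the video spans the height; its width is 1818 × 1.660 ≈ 3017.88 px.
Scaling 3232 → 1786 is ×0.5526, so the width becomes 3017.88 × 0.5526 ≈ 1667.68 px.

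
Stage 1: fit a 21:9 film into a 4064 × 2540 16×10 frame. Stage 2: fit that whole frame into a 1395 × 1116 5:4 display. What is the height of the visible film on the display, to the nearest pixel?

598 px

21:9 in 4064×2540: fills the width, so the film is 4064.00 × 1741.71.
The 16×10 canvas is width-limited in 1395×1116, giving 1395.00 × 871.88; scale factor 0.3433.
Applying the same ×0.3433: 1741.71 → 597.86.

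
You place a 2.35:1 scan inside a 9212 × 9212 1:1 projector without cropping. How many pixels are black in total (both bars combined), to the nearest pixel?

2.35:1 is wider than 1:1, so it spans the full width.
That makes the image 3920.0000 px tall (9212 / 2.350).
Leftover height: 9212 − 3920.0000 = 5292.0000 px.
Across the 9212-px span: 5292.0000 × 9212 ≈ 48749904 px.

48749904 pixels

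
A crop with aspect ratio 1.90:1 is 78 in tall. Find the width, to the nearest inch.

148 in

78 × 1.900 = 148.20.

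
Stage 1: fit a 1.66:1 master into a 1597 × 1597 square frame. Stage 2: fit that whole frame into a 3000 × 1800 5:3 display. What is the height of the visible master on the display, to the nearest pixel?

1.66:1 in 1597×1597: fills the width, so the master is 1597.00 × 962.05.
The square canvas is height-limited in 3000×1800, giving 1800.00 × 1800.00; scale factor 1.1271.
The master scales with it: height 962.05 × 1.1271 ≈ 1084.34.

1084 px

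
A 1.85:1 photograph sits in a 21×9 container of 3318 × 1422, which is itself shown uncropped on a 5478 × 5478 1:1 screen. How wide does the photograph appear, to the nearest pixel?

4343 px

1.85:1 in 3318×1422: fills the height, so the photograph is 2630.70 × 1422.00.
The 21×9 canvas is width-limited in 5478×5478, giving 5478.00 × 2347.71; scale factor 1.6510.
So the photograph's width is 2630.70 × 1.6510 ≈ 4343.27.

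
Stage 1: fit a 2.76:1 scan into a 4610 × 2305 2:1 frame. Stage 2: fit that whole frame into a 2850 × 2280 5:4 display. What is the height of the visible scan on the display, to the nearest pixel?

2.76:1 in 4610×2305: fills the width, so the scan is 4610.00 × 1670.29.
Second fit — the 2:1 canvas into 2850×2280 spans the width: 2850.00 × 1425.00 (×0.6182 from 4610×2305).
So the scan's height is 1670.29 × 0.6182 ≈ 1032.61.

1033 px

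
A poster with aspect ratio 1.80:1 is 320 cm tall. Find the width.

576 cm

320 × 1.800 = 576.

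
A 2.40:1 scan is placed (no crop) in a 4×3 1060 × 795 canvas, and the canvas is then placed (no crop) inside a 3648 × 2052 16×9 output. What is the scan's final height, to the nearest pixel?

1140 px

Inside the 1060×795 canvas the scan is width-limited at 1060.00 × 441.67.
4×3 in 3648×2052: fills the height, so the intermediate becomes 2736.00 × 2052.00 — a scale of ×2.5811.
So the scan's height is 441.67 × 2.5811 ≈ 1140.00.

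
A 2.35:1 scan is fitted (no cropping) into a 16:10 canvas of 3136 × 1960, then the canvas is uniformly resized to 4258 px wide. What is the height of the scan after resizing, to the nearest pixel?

Fitted into 3136×1960, the scan spans the width; its height is 3136 / 2.350 ≈ 1334.47 px.
Resizing to 4258 px wide multiplies everything by 1.3578: 1334.47 → 1811.91 px.

1812 px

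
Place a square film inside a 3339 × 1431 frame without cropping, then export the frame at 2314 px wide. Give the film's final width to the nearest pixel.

992 px

Fitted into 3339×1431, the film spans the height; its width is 1431 × 1/1 ≈ 1431.00 px.
Resizing to 2314 px wide multiplies everything by 0.6930: 1431.00 → 991.71 px.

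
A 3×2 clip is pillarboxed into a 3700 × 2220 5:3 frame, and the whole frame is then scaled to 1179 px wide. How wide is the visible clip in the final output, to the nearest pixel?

1061 px

At 3700×2220 the clip is height-limited, so width = 2220 × 3/2 ≈ 3330.00 px.
The frame scales by 1179/3700 = 0.3186; 3330.00 × 0.3186 ≈ 1061.10 px.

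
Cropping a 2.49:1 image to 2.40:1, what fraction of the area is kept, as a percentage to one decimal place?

96.4%

2.40:1 is narrower than 2.49:1, so the crop keeps the full height and trims the width.
Area ratio = (2.400)/(2.490) = 96.39% retained.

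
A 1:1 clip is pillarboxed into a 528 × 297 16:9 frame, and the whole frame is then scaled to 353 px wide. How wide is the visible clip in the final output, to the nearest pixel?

199 px

Fitted into 528×297, the clip spans the height; its width is 297 × 1/1 ≈ 297.00 px.
Scaling 528 → 353 is ×0.6686, so the width becomes 297.00 × 0.6686 ≈ 198.56 px.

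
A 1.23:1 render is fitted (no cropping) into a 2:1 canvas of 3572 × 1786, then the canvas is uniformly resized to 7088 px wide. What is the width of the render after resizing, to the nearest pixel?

In the 3572×1786 frame the render fills the height: width = 1786 × 1.230 ≈ 2196.78 px.
Resizing to 7088 px wide multiplies everything by 1.9843: 2196.78 → 4359.12 px.

4359 px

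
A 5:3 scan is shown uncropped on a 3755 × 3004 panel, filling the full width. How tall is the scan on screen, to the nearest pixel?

Content height = 3755 × 3/5 ≈ 2253.00 px.

2253 px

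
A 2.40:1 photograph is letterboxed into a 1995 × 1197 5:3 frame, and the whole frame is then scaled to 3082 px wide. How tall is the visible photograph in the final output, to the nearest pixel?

1284 px

Fitted into 1995×1197, the photograph spans the width; its height is 1995 / 2.400 ≈ 831.25 px.
Scaling 1995 → 3082 is ×1.5449, so the height becomes 831.25 × 1.5449 ≈ 1284.17 px.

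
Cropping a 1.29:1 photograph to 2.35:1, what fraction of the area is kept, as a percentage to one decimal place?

54.9%

The width stays; only height is cut (since 2.35:1 is wider than 1.29:1).
(1.290)/(2.350) ≈ 0.549 of the area survives.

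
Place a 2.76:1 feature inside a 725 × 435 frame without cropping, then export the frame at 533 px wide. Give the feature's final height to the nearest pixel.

193 px

At 725×435 the feature is width-limited, so height = 725 / 2.760 ≈ 262.68 px.
Scaling 725 → 533 is ×0.7352, so the height becomes 262.68 × 0.7352 ≈ 193.12 px.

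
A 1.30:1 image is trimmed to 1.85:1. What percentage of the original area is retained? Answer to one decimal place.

70.3%

The width stays; only height is cut (since 1.85:1 is wider than 1.30:1).
(1.300)/(1.850) ≈ 0.703 of the area survives.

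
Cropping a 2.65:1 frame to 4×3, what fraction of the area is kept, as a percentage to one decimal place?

50.3%

The height stays; only width is cut (since 4×3 is narrower than 2.65:1).
(1.333)/(2.650) ≈ 0.503 of the area survives.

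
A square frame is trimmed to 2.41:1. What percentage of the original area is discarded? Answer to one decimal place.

Going from square to 2.41:1 means cutting height while keeping width.
Fraction kept = (1.000)/(2.410) ≈ 41.49%, so 58.51% is lost.

58.5%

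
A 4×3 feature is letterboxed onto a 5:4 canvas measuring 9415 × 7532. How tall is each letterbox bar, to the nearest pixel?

235 px

Since 1.333 > 1.250, the feature is width-limited.
Content height = 9415 × 3/4 ≈ 7061.25 px.
Leftover height: 7532 − 7061.25 = 470.75 px → 235.38 each side.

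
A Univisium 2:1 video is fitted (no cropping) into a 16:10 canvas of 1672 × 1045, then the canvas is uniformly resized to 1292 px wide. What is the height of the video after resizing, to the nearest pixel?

646 px

In the 1672×1045 frame the video fills the width: height = 1672 × 1/2 ≈ 836.00 px.
The frame scales by 1292/1672 = 0.7727; 836.00 × 0.7727 ≈ 646.00 px.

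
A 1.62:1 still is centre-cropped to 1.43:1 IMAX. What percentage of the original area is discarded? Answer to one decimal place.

The height stays; only width is cut (since 1.43:1 IMAX is narrower than 1.62:1).
Fraction kept = (1.430)/(1.620) ≈ 88.27%, so 11.73% is lost.

11.7%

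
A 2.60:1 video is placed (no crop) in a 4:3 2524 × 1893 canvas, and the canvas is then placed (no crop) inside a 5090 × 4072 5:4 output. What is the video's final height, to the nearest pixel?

2.60:1 in 2524×1893: fills the width, so the video is 2524.00 × 970.77.
The 4:3 canvas is width-limited in 5090×4072, giving 5090.00 × 3817.50; scale factor 2.0166.
The video scales with it: height 970.77 × 2.0166 ≈ 1957.69.

1958 px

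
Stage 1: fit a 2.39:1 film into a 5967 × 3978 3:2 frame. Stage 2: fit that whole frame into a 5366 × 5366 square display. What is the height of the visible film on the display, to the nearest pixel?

2.39:1 in 5967×3978: fills the width, so the film is 5967.00 × 2496.65.
3:2 in 5366×5366: fills the width, so the intermediate becomes 5366.00 × 3577.33 — a scale of ×0.8993.
The film scales with it: height 2496.65 × 0.8993 ≈ 2245.19.

2245 px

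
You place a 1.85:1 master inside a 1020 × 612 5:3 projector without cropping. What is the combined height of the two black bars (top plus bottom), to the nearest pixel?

61 px

Since 1.850 > 1.667, the master is width-limited.
Content height = 1020 / 1.850 ≈ 551.35 px.
Black = 612 − 551.35 = 60.65 px.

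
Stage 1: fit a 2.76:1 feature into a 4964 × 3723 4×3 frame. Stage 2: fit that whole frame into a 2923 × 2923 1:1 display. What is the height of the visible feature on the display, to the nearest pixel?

1059 px

Inside the 4964×3723 canvas the feature is width-limited at 4964.00 × 1798.55.
Second fit — the 4×3 canvas into 2923×2923 spans the width: 2923.00 × 2192.25 (×0.5888 from 4964×3723).
Applying the same ×0.5888: 1798.55 → 1059.06.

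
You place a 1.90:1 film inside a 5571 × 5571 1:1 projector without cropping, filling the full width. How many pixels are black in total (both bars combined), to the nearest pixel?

14701283 pixels

Content height = 5571 / 1.900 ≈ 2932.1053 px.
Leftover height: 5571 − 2932.1053 = 2638.8947 px.
Across the 5571-px span: 2638.8947 × 5571 ≈ 14701283 px.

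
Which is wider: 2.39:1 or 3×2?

2.39 and 3×2 = 1.5; 2.39 > 1.5.

2.39:1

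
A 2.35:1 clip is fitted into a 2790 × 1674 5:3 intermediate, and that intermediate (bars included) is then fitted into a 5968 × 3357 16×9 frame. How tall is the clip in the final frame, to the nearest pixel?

2381 px

Inside the 2790×1674 canvas the clip is width-limited at 2790.00 × 1187.23.
5:3 in 5968×3357: fills the height, so the intermediate becomes 5595.00 × 3357.00 — a scale of ×2.0054.
So the clip's height is 1187.23 × 2.0054 ≈ 2380.85.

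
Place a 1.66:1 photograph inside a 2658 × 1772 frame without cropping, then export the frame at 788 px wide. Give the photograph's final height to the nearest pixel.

475 px

Fitted into 2658×1772, the photograph spans the width; its height is 2658 / 1.660 ≈ 1601.20 px.
Scaling 2658 → 788 is ×0.2965, so the height becomes 1601.20 × 0.2965 ≈ 474.70 px.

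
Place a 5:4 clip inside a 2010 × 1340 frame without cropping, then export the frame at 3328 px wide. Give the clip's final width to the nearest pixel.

At 2010×1340 the clip is height-limited, so width = 1340 × 5/4 ≈ 1675.00 px.
Resizing to 3328 px wide multiplies everything by 1.6557: 1675.00 → 2773.33 px.

2773 px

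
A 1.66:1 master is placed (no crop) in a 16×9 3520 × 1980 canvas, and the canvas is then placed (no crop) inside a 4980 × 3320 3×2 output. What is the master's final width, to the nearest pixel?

4650 px

First fit — 1.66:1 into 3520×1980 spans the height: 3286.80 × 1980.00.
16×9 in 4980×3320: fills the width, so the intermediate becomes 4980.00 × 2801.25 — a scale of ×1.4148.
The master scales with it: width 3286.80 × 1.4148 ≈ 4650.07.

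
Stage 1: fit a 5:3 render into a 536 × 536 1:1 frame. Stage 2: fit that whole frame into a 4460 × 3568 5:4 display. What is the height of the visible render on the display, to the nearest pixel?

2141 px

Inside the 536×536 canvas the render is width-limited at 536.00 × 321.60.
1:1 in 4460×3568: fills the height, so the intermediate becomes 3568.00 × 3568.00 — a scale of ×6.6567.
So the render's height is 321.60 × 6.6567 ≈ 2140.80.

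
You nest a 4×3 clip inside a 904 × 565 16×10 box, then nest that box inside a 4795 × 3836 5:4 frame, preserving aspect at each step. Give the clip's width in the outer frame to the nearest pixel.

3996 px

Inside the 904×565 canvas the clip is height-limited at 753.33 × 565.00.
The 16×10 canvas is width-limited in 4795×3836, giving 4795.00 × 2996.88; scale factor 5.3042.
So the clip's width is 753.33 × 5.3042 ≈ 3995.83.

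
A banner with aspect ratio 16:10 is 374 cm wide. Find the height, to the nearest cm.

234 cm

At 16:10, 374·10/16 ≈ 233.75.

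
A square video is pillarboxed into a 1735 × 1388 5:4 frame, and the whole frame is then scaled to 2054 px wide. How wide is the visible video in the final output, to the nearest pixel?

In the 1735×1388 frame the video fills the height: width = 1388 × 1/1 ≈ 1388.00 px.
Scaling 1735 → 2054 is ×1.1839, so the width becomes 1388.00 × 1.1839 ≈ 1643.20 px.

1643 px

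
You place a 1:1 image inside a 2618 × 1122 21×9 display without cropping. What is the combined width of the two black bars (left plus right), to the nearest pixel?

Since 1.000 < 2.333, the image is height-limited.
Content width = 1122 × 1/1 ≈ 1122.00 px.
Leftover width: 2618 − 1122.00 = 1496.00 px.

1496 px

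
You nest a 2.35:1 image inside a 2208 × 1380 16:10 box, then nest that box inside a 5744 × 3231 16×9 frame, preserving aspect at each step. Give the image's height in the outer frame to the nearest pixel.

First fit — 2.35:1 into 2208×1380 spans the width: 2208.00 × 939.57.
The 16:10 canvas is height-limited in 5744×3231, giving 5169.60 × 3231.00; scale factor 2.3413.
So the image's height is 939.57 × 2.3413 ≈ 2199.83.

2200 px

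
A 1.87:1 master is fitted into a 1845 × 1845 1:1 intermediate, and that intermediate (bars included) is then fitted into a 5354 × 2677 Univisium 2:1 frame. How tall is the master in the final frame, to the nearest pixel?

Inside the 1845×1845 canvas the master is width-limited at 1845.00 × 986.63.
Second fit — the 1:1 canvas into 5354×2677 spans the height: 2677.00 × 2677.00 (×1.4509 from 1845×1845).
So the master's height is 986.63 × 1.4509 ≈ 1431.55.

1432 px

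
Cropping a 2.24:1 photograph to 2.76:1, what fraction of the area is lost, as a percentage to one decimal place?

Going from 2.24:1 to 2.76:1 means cutting height while keeping width.
Area ratio = (2.240)/(2.760) = 81.16%; the remaining 18.84% is cropped out.

18.8%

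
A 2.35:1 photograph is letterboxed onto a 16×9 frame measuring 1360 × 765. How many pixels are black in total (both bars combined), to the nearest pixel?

253336 pixels

2.35:1 (2.350) > 16×9 (1.778), so the photograph fills the width.
The photograph is 1360 / 2.350 ≈ 578.7234 px tall.
Black = 765 − 578.7234 = 186.2766 px.
Bar area = 186.2766 × 1360 ≈ 253336 px.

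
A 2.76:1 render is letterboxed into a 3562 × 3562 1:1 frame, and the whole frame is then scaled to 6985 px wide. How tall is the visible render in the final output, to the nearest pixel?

2531 px

In the 3562×3562 frame the render fills the width: height = 3562 / 2.760 ≈ 1290.58 px.
The frame scales by 6985/3562 = 1.9610; 1290.58 × 1.9610 ≈ 2530.80 px.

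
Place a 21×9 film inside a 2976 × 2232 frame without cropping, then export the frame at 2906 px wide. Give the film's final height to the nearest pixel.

At 2976×2232 the film is width-limited, so height = 2976 × 9/21 ≈ 1275.43 px.
Resizing to 2906 px wide multiplies everything by 0.9765: 1275.43 → 1245.43 px.

1245 px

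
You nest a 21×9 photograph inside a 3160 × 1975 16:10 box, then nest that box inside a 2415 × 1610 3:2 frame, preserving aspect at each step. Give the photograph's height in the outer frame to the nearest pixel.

Inside the 3160×1975 canvas the photograph is width-limited at 3160.00 × 1354.29.
16:10 in 2415×1610: fills the width, so the intermediate becomes 2415.00 × 1509.38 — a scale of ×0.7642.
So the photograph's height is 1354.29 × 0.7642 ≈ 1035.00.

1035 px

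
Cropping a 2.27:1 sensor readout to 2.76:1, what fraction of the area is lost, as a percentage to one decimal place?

2.76:1 is wider than 2.27:1, so the crop keeps the full width and trims the height.
Area ratio = (2.270)/(2.760) = 82.25%; the remaining 17.75% is cropped out.

17.8%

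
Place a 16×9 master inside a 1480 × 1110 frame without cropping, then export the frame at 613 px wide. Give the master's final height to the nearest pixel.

345 px

In the 1480×1110 frame the master fills the width: height = 1480 × 9/16 ≈ 832.50 px.
Scaling 1480 → 613 is ×0.4142, so the height becomes 832.50 × 0.4142 ≈ 344.81 px.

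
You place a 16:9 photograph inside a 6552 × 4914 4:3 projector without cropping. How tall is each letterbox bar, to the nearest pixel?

Since 1.778 > 1.333, the photograph is width-limited.
The photograph is 6552 × 9/16 ≈ 3685.50 px tall.
4914 − 3685.50 = 1228.50 px of bars (614.25 each).

614 px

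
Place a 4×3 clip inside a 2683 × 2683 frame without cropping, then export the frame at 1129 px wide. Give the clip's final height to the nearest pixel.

Fitted into 2683×2683, the clip spans the width; its height is 2683 × 3/4 ≈ 2012.25 px.
Resizing to 1129 px wide multiplies everything by 0.4208: 2012.25 → 846.75 px.

847 px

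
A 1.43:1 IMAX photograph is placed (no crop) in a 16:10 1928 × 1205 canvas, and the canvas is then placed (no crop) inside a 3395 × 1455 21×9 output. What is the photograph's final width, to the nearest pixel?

2081 px

First fit — 1.43:1 IMAX into 1928×1205 spans the height: 1723.15 × 1205.00.
16:10 in 3395×1455: fills the height, so the intermediate becomes 2328.00 × 1455.00 — a scale of ×1.2075.
The photograph scales with it: width 1723.15 × 1.2075 ≈ 2080.65.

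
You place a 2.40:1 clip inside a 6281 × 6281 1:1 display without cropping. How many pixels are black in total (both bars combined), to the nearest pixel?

2.40:1 is wider than 1:1, so it spans the full width.
That makes the image 2617.0833 px tall (6281 / 2.400).
6281 − 2617.0833 = 3663.9167 px of bars.
That's 3663.9167 × 6281 ≈ 23013061 black pixels.

23013061 pixels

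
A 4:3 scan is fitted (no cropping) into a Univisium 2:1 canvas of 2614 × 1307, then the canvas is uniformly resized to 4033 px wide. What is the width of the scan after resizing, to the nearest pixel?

At 2614×1307 the scan is height-limited, so width = 1307 × 4/3 ≈ 1742.67 px.
The frame scales by 4033/2614 = 1.5428; 1742.67 × 1.5428 ≈ 2688.67 px.

2689 px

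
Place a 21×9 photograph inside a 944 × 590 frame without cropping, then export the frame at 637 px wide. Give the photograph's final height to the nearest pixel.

273 px

In the 944×590 frame the photograph fills the width: height = 944 × 9/21 ≈ 404.57 px.
Scaling 944 → 637 is ×0.6748, so the height becomes 404.57 × 0.6748 ≈ 273.00 px.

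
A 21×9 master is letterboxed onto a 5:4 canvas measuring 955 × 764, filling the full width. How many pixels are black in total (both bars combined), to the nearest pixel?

338752 pixels

That makes the image 409.2857 px tall (955 × 9/21).
Leftover height: 764 − 409.2857 = 354.7143 px.
Bar area = 354.7143 × 955 ≈ 338752 px.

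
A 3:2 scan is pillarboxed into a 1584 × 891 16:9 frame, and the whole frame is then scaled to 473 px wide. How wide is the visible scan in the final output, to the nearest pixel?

In the 1584×891 frame the scan fills the height: width = 891 × 3/2 ≈ 1336.50 px.
Resizing to 473 px wide multiplies everything by 0.2986: 1336.50 → 399.09 px.

399 px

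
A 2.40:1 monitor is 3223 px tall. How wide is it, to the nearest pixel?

At 2.40:1, 3223 × 2.400 ≈ 7735.20.

7735 px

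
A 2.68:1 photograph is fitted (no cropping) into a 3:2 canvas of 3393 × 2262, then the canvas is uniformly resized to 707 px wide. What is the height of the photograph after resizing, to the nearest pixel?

In the 3393×2262 frame the photograph fills the width: height = 3393 / 2.680 ≈ 1266.04 px.
The frame scales by 707/3393 = 0.2084; 1266.04 × 0.2084 ≈ 263.81 px.

264 px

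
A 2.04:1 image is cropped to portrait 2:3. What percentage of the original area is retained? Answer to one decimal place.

Going from 2.04:1 to portrait 2:3 means cutting width while keeping height.
(0.667)/(2.040) ≈ 0.327 of the area survives.

32.7%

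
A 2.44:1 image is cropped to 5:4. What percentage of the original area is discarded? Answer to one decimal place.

48.8%

Going from 2.44:1 to 5:4 means cutting width while keeping height.
Fraction kept = (1.250)/(2.440) ≈ 51.23%, so 48.77% is lost.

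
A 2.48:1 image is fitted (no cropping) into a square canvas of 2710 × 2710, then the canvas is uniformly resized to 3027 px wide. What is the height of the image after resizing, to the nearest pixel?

At 2710×2710 the image is width-limited, so height = 2710 / 2.480 ≈ 1092.74 px.
Resizing to 3027 px wide multiplies everything by 1.1170: 1092.74 → 1220.56 px.

1221 px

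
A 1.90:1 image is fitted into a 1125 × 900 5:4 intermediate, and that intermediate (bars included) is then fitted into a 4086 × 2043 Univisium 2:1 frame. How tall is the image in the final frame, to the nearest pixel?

1344 px

1.90:1 in 1125×900: fills the width, so the image is 1125.00 × 592.11.
5:4 in 4086×2043: fills the height, so the intermediate becomes 2553.75 × 2043.00 — a scale of ×2.2700.
Applying the same ×2.2700: 592.11 → 1344.08.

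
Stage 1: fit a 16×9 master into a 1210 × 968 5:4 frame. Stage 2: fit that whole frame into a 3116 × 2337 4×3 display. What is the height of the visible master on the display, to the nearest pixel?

1643 px

Inside the 1210×968 canvas the master is width-limited at 1210.00 × 680.62.
5:4 in 3116×2337: fills the height, so the intermediate becomes 2921.25 × 2337.00 — a scale of ×2.4143.
So the master's height is 680.62 × 2.4143 ≈ 1643.20.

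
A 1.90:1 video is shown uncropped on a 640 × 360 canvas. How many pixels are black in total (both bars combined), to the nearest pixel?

14821 pixels

Since 1.900 > 1.778, the video is width-limited.
The video is 640 / 1.900 ≈ 336.8421 px tall.
Black = 360 − 336.8421 = 23.1579 px.
That's 23.1579 × 640 ≈ 14821 black pixels.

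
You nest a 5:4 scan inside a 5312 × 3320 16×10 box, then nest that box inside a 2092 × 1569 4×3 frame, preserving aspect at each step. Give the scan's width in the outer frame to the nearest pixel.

1634 px

Inside the 5312×3320 canvas the scan is height-limited at 4150.00 × 3320.00.
Second fit — the 16×10 canvas into 2092×1569 spans the width: 2092.00 × 1307.50 (×0.3938 from 5312×3320).
So the scan's width is 4150.00 × 0.3938 ≈ 1634.38.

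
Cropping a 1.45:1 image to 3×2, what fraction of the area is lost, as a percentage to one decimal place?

3×2 is wider than 1.45:1, so the crop keeps the full width and trims the height.
Fraction kept = (1.450)/(1.500) ≈ 96.67%, so 3.33% is lost.

3.3%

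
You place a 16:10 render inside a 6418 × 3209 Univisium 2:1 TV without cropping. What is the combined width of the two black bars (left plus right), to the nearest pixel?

1284 px

16:10 is narrower than Univisium 2:1, so it spans the full height.
Content width = 3209 × 16/10 ≈ 5134.40 px.
Black = 6418 − 5134.40 = 1283.60 px.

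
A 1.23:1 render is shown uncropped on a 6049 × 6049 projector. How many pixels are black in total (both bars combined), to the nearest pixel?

1.23:1 (1.230) > square (1.000), so the render fills the width.
The render is 6049 / 1.230 ≈ 4917.8862 px tall.
Black = 6049 − 4917.8862 = 1131.1138 px.
Bar area = 1131.1138 × 6049 ≈ 6842108 px.

6842108 pixels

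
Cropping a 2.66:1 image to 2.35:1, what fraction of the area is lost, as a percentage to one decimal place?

2.35:1 is narrower than 2.66:1, so the crop keeps the full height and trims the width.
(2.350)/(2.660) ≈ 0.883 of the area survives, leaving 11.65% discarded.

11.7%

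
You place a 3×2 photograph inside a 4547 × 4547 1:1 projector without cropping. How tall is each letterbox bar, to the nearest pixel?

758 px

3×2 is wider than 1:1, so it spans the full width.
That makes the image 3031.33 px tall (4547 × 2/3).
4547 − 3031.33 = 1515.67 px of bars (757.83 each).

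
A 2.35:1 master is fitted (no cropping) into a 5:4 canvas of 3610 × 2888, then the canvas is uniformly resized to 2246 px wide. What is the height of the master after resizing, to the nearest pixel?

956 px

Fitted into 3610×2888, the master spans the width; its height is 3610 / 2.350 ≈ 1536.17 px.
Scaling 3610 → 2246 is ×0.6222, so the height becomes 1536.17 × 0.6222 ≈ 955.74 px.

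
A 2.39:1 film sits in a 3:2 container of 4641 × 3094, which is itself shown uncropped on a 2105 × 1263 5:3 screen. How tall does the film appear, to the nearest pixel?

793 px

Inside the 4641×3094 canvas the film is width-limited at 4641.00 × 1941.84.
3:2 in 2105×1263: fills the height, so the intermediate becomes 1894.50 × 1263.00 — a scale of ×0.4082.
Applying the same ×0.4082: 1941.84 → 792.68.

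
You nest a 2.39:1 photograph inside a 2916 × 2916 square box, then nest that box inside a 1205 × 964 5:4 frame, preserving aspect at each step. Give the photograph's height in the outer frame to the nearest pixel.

Inside the 2916×2916 canvas the photograph is width-limited at 2916.00 × 1220.08.
square in 1205×964: fills the height, so the intermediate becomes 964.00 × 964.00 — a scale of ×0.3306.
The photograph scales with it: height 1220.08 × 0.3306 ≈ 403.35.

403 px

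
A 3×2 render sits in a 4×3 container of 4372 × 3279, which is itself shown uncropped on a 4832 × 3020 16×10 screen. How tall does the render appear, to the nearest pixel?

3×2 in 4372×3279: fills the width, so the render is 4372.00 × 2914.67.
The 4×3 canvas is height-limited in 4832×3020, giving 4026.67 × 3020.00; scale factor 0.9210.
Applying the same ×0.9210: 2914.67 → 2684.44.

2684 px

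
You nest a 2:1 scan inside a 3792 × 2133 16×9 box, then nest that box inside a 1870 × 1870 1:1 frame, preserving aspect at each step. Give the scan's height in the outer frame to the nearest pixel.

935 px

Inside the 3792×2133 canvas the scan is width-limited at 3792.00 × 1896.00.
16×9 in 1870×1870: fills the width, so the intermediate becomes 1870.00 × 1051.88 — a scale of ×0.4931.
Applying the same ×0.4931: 1896.00 → 935.00.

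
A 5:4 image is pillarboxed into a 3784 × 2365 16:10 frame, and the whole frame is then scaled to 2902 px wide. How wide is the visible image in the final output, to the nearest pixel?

Fitted into 3784×2365, the image spans the height; its width is 2365 × 5/4 ≈ 2956.25 px.
Resizing to 2902 px wide multiplies everything by 0.7669: 2956.25 → 2267.19 px.

2267 px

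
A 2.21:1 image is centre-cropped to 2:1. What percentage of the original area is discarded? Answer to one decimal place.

9.5%

2:1 is narrower than 2.21:1, so the crop keeps the full height and trims the width.
Fraction kept = (2.000)/(2.210) ≈ 90.50%, so 9.50% is lost.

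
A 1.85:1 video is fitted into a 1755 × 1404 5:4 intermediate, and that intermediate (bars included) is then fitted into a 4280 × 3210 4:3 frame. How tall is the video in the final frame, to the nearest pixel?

2169 px

Inside the 1755×1404 canvas the video is width-limited at 1755.00 × 948.65.
Second fit — the 5:4 canvas into 4280×3210 spans the height: 4012.50 × 3210.00 (×2.2863 from 1755×1404).
The video scales with it: height 948.65 × 2.2863 ≈ 2168.92.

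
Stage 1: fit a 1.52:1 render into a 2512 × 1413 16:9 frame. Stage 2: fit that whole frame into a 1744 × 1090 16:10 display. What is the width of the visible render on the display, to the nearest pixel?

Inside the 2512×1413 canvas the render is height-limited at 2147.76 × 1413.00.
The 16:9 canvas is width-limited in 1744×1090, giving 1744.00 × 981.00; scale factor 0.6943.
The render scales with it: width 2147.76 × 0.6943 ≈ 1491.12.

1491 px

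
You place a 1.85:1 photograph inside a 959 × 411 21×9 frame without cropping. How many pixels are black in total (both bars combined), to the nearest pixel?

81645 pixels

1.85:1 (1.850) < 21×9 (2.333), so the photograph fills the height.
That makes the image 760.3500 px wide (411 × 1.850).
959 − 760.3500 = 198.6500 px of bars.
Across the 411-px span: 198.6500 × 411 ≈ 81645 px.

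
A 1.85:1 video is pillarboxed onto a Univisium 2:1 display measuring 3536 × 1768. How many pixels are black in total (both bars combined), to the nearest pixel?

1.85:1 is narrower than Univisium 2:1, so it spans the full height.
The video is 1768 × 1.850 ≈ 3270.8000 px wide.
Black = 3536 − 3270.8000 = 265.2000 px.
That's 265.2000 × 1768 ≈ 468874 black pixels.

468874 pixels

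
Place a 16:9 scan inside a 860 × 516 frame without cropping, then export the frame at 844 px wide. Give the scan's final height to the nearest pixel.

475 px

In the 860×516 frame the scan fills the width: height = 860 × 9/16 ≈ 483.75 px.
Scaling 860 → 844 is ×0.9814, so the height becomes 483.75 × 0.9814 ≈ 474.75 px.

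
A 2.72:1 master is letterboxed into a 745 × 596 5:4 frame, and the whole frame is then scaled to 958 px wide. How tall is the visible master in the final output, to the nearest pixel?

352 px

Fitted into 745×596, the master spans the width; its height is 745 / 2.720 ≈ 273.90 px.
The frame scales by 958/745 = 1.2859; 273.90 × 1.2859 ≈ 352.21 px.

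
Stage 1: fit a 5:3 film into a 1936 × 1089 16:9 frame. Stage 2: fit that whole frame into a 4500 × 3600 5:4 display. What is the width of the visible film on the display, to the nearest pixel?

5:3 in 1936×1089: fills the height, so the film is 1815.00 × 1089.00.
The 16:9 canvas is width-limited in 4500×3600, giving 4500.00 × 2531.25; scale factor 2.3244.
So the film's width is 1815.00 × 2.3244 ≈ 4218.75.

4219 px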